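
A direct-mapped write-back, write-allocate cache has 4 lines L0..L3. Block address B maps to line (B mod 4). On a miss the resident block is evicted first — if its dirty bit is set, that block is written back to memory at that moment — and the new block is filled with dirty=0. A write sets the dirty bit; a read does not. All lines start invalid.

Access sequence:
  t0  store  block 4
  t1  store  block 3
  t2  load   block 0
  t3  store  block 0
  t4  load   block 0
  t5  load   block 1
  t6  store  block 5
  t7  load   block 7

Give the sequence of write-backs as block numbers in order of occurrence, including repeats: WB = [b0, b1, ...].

0: W B4 → L0 miss [D]
1: W B3 → L3 miss [D]
2: R B0 → L0 miss wb→B4 [-]
3: W B0 → L0 hit [D]
4: R B0 → L0 hit [D]
5: R B1 → L1 miss [-]
6: W B5 → L1 miss [D]
7: R B7 → L3 miss wb→B3 [-]

WB = [4, 3]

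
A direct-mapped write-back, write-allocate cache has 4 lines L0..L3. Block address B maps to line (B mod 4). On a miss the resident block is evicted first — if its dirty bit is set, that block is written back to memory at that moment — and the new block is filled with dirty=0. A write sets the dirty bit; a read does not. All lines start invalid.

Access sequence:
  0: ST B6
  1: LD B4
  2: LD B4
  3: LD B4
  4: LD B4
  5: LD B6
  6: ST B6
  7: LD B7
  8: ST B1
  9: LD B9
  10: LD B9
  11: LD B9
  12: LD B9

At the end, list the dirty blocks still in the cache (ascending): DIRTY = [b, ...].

DIRTY = [6]

  0 | W B6 → L2 miss [D]
  1 | R B4 → L0 miss [-]
  2 | R B4 → L0 hit [-]
  3 | R B4 → L0 hit [-]
  4 | R B4 → L0 hit [-]
  5 | R B6 → L2 hit [D]
  6 | W B6 → L2 hit [D]
  7 | R B7 → L3 miss [-]
  8 | W B1 → L1 miss [D]
  9 | R B9 → L1 miss wb→B1 [-]
  10 | R B9 → L1 hit [-]
  11 | R B9 → L1 hit [-]
  12 | R B9 → L1 hit [-]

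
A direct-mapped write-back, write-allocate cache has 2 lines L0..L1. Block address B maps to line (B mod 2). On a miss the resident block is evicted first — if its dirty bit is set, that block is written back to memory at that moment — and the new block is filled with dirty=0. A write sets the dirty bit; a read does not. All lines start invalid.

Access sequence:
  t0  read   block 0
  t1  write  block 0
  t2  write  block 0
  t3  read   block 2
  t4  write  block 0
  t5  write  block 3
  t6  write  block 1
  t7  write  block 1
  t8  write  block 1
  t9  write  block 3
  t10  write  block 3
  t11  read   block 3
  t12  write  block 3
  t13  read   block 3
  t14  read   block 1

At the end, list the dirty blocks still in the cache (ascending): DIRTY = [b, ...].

DIRTY = [0]

0: R B0 -> L0 miss  d=-]
1: W B0 -> L0 hit  d=D]
2: W B0 -> L0 hit  d=D]
3: R B2 -> L0 miss wb->B0  d=-]
4: W B0 -> L0 miss  d=D]
5: W B3 -> L1 miss  d=D]
6: W B1 -> L1 miss wb->B3  d=D]
7: W B1 -> L1 hit  d=D]
8: W B1 -> L1 hit  d=D]
9: W B3 -> L1 miss wb->B1  d=D]
10: W B3 -> L1 hit  d=D]
11: R B3 -> L1 hit  d=D]
12: W B3 -> L1 hit  d=D]
13: R B3 -> L1 hit  d=D]
14: R B1 -> L1 miss wb->B3  d=-]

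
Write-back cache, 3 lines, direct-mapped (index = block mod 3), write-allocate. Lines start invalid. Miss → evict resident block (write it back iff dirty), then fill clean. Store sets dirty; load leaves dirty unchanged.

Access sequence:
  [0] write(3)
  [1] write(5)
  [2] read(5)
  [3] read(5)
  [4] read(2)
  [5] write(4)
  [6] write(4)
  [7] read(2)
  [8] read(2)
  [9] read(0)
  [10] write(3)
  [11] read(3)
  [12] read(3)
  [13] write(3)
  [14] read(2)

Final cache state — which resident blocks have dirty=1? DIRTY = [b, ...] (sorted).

DIRTY = [3, 4]

  0 | W B3 → L0 miss [D]
  1 | W B5 → L2 miss [D]
  2 | R B5 → L2 hit [D]
  3 | R B5 → L2 hit [D]
  4 | R B2 → L2 miss wb→B5 [-]
  5 | W B4 → L1 miss [D]
  6 | W B4 → L1 hit [D]
  7 | R B2 → L2 hit [-]
  8 | R B2 → L2 hit [-]
  9 | R B0 → L0 miss wb→B3 [-]
  10 | W B3 → L0 miss [D]
  11 | R B3 → L0 hit [D]
  12 | R B3 → L0 hit [D]
  13 | W B3 → L0 hit [D]
  14 | R B2 → L2 hit [-]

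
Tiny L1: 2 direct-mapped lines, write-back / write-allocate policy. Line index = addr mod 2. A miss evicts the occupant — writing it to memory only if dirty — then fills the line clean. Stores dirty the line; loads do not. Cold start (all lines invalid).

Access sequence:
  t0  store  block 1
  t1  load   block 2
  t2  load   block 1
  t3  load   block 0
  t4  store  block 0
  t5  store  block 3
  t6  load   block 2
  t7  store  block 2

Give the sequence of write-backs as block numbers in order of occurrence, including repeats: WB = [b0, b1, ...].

WB = [1, 0]

0: W B1 -> L1 miss  d=D]
1: R B2 -> L0 miss  d=-]
2: R B1 -> L1 hit  d=D]
3: R B0 -> L0 miss  d=-]
4: W B0 -> L0 hit  d=D]
5: W B3 -> L1 miss wb->B1  d=D]
6: R B2 -> L0 miss wb->B0  d=-]
7: W B2 -> L0 hit  d=D]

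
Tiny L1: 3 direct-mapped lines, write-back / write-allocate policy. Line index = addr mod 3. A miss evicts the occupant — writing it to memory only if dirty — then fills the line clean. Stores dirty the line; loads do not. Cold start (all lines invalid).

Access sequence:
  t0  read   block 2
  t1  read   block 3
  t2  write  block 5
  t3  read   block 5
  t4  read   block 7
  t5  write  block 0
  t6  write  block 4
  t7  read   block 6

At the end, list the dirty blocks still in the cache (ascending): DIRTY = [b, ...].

  0 | R B2 → L2 miss [-]
  1 | R B3 → L0 miss [-]
  2 | W B5 → L2 miss [D]
  3 | R B5 → L2 hit [D]
  4 | R B7 → L1 miss [-]
  5 | W B0 → L0 miss [D]
  6 | W B4 → L1 miss [D]
  7 | R B6 → L0 miss wb→B0 [-]

DIRTY = [4, 5]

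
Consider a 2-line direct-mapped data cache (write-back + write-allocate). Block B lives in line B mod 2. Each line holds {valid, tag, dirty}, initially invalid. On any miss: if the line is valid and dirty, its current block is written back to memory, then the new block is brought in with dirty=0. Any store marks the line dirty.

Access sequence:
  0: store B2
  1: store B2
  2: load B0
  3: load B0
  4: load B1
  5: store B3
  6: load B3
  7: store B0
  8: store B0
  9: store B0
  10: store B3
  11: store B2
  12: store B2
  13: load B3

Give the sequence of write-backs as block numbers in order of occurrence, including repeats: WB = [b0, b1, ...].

WB = [2, 0]

0: W B2 → L0 miss [D]
1: W B2 → L0 hit [D]
2: R B0 → L0 miss wb→B2 [-]
3: R B0 → L0 hit [-]
4: R B1 → L1 miss [-]
5: W B3 → L1 miss [D]
6: R B3 → L1 hit [D]
7: W B0 → L0 hit [D]
8: W B0 → L0 hit [D]
9: W B0 → L0 hit [D]
10: W B3 → L1 hit [D]
11: W B2 → L0 miss wb→B0 [D]
12: W B2 → L0 hit [D]
13: R B3 → L1 hit [D]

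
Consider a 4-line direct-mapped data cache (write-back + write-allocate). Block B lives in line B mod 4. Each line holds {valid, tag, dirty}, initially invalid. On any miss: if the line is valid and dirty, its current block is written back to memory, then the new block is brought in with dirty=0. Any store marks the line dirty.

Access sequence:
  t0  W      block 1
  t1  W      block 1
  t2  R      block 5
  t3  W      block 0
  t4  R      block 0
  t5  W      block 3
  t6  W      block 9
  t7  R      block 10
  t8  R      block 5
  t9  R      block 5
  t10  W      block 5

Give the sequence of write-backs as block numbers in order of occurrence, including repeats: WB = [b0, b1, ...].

  0 | W B1 → L1 miss [D]
  1 | W B1 → L1 hit [D]
  2 | R B5 → L1 miss wb→B1 [-]
  3 | W B0 → L0 miss [D]
  4 | R B0 → L0 hit [D]
  5 | W B3 → L3 miss [D]
  6 | W B9 → L1 miss [D]
  7 | R B10 → L2 miss [-]
  8 | R B5 → L1 miss wb→B9 [-]
  9 | R B5 → L1 hit [-]
  10 | W B5 → L1 hit [D]

WB = [1, 9]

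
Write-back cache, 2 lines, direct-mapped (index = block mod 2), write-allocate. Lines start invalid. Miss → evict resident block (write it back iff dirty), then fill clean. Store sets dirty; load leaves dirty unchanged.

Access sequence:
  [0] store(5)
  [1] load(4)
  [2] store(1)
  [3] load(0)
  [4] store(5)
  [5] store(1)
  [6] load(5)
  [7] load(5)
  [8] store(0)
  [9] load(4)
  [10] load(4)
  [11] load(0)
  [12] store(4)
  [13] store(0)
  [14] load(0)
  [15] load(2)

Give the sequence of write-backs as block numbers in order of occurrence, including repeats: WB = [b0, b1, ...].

WB = [5, 1, 5, 1, 0, 4, 0]

0: W B5 -> L1 miss  d=D]
1: R B4 -> L0 miss  d=-]
2: W B1 -> L1 miss wb->B5  d=D]
3: R B0 -> L0 miss  d=-]
4: W B5 -> L1 miss wb->B1  d=D]
5: W B1 -> L1 miss wb->B5  d=D]
6: R B5 -> L1 miss wb->B1  d=-]
7: R B5 -> L1 hit  d=-]
8: W B0 -> L0 hit  d=D]
9: R B4 -> L0 miss wb->B0  d=-]
10: R B4 -> L0 hit  d=-]
11: R B0 -> L0 miss  d=-]
12: W B4 -> L0 miss  d=D]
13: W B0 -> L0 miss wb->B4  d=D]
14: R B0 -> L0 hit  d=D]
15: R B2 -> L0 miss wb->B0  d=-]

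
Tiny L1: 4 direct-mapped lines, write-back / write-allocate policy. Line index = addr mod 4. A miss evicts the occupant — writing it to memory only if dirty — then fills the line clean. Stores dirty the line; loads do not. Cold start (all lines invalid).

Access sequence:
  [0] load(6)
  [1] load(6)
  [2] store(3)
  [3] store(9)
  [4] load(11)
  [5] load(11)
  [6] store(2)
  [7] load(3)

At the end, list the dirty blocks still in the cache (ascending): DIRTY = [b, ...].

DIRTY = [2, 9]

0: R B6 -> L2 miss  d=-]
1: R B6 -> L2 hit  d=-]
2: W B3 -> L3 miss  d=D]
3: W B9 -> L1 miss  d=D]
4: R B11 -> L3 miss wb->B3  d=-]
5: R B11 -> L3 hit  d=-]
6: W B2 -> L2 miss  d=D]
7: R B3 -> L3 miss  d=-]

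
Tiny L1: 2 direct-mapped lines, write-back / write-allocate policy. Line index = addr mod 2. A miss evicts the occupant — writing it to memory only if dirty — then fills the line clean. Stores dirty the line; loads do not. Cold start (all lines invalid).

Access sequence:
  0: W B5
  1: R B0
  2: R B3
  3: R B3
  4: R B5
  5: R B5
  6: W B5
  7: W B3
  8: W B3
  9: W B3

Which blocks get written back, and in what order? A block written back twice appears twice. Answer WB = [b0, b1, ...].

WB = [5, 5]

0: W B5 → L1 miss [D]
1: R B0 → L0 miss [-]
2: R B3 → L1 miss wb→B5 [-]
3: R B3 → L1 hit [-]
4: R B5 → L1 miss [-]
5: R B5 → L1 hit [-]
6: W B5 → L1 hit [D]
7: W B3 → L1 miss wb→B5 [D]
8: W B3 → L1 hit [D]
9: W B3 → L1 hit [D]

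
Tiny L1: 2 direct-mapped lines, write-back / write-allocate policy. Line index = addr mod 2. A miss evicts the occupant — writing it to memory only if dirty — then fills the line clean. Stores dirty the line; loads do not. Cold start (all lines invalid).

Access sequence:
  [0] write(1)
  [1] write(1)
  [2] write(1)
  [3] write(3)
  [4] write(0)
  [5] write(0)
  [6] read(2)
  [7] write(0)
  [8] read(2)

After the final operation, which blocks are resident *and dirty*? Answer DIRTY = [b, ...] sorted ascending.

0: W B1 → L1 miss [D]
1: W B1 → L1 hit [D]
2: W B1 → L1 hit [D]
3: W B3 → L1 miss wb→B1 [D]
4: W B0 → L0 miss [D]
5: W B0 → L0 hit [D]
6: R B2 → L0 miss wb→B0 [-]
7: W B0 → L0 miss [D]
8: R B2 → L0 miss wb→B0 [-]

DIRTY = [3]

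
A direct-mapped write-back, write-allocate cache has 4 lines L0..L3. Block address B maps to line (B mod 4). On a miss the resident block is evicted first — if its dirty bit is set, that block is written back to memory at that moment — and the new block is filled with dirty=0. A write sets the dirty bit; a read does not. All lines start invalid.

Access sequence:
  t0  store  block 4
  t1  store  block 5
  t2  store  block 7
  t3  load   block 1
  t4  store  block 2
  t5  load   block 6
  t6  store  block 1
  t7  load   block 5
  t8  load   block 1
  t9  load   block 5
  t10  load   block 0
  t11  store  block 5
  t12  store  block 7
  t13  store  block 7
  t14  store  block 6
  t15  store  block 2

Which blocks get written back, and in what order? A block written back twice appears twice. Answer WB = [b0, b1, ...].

WB = [5, 2, 1, 4, 6]

0: W B4 -> L0 miss  d=D]
1: W B5 -> L1 miss  d=D]
2: W B7 -> L3 miss  d=D]
3: R B1 -> L1 miss wb->B5  d=-]
4: W B2 -> L2 miss  d=D]
5: R B6 -> L2 miss wb->B2  d=-]
6: W B1 -> L1 hit  d=D]
7: R B5 -> L1 miss wb->B1  d=-]
8: R B1 -> L1 miss  d=-]
9: R B5 -> L1 miss  d=-]
10: R B0 -> L0 miss wb->B4  d=-]
11: W B5 -> L1 hit  d=D]
12: W B7 -> L3 hit  d=D]
13: W B7 -> L3 hit  d=D]
14: W B6 -> L2 hit  d=D]
15: W B2 -> L2 miss wb->B6  d=D]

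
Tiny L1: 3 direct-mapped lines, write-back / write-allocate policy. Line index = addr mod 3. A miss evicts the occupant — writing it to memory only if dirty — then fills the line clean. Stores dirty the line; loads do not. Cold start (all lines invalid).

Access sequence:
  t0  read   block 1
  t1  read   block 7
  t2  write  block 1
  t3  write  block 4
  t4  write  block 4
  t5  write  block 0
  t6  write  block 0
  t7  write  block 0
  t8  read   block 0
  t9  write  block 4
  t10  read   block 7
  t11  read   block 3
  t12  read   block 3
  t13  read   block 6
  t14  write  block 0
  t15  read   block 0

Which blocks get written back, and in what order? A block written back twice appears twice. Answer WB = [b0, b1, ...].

WB = [1, 4, 0]

  0 | R B1 → L1 miss [-]
  1 | R B7 → L1 miss [-]
  2 | W B1 → L1 miss [D]
  3 | W B4 → L1 miss wb→B1 [D]
  4 | W B4 → L1 hit [D]
  5 | W B0 → L0 miss [D]
  6 | W B0 → L0 hit [D]
  7 | W B0 → L0 hit [D]
  8 | R B0 → L0 hit [D]
  9 | W B4 → L1 hit [D]
  10 | R B7 → L1 miss wb→B4 [-]
  11 | R B3 → L0 miss wb→B0 [-]
  12 | R B3 → L0 hit [-]
  13 | R B6 → L0 miss [-]
  14 | W B0 → L0 miss [D]
  15 | R B0 → L0 hit [D]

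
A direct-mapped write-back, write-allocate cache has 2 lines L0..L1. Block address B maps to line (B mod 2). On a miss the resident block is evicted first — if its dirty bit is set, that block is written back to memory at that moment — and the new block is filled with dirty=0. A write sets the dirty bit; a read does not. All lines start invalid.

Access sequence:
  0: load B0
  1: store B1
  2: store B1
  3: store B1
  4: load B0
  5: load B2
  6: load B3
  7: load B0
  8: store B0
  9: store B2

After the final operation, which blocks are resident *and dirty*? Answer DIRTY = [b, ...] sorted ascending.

DIRTY = [2]

0: R B0 → L0 miss [-]
1: W B1 → L1 miss [D]
2: W B1 → L1 hit [D]
3: W B1 → L1 hit [D]
4: R B0 → L0 hit [-]
5: R B2 → L0 miss [-]
6: R B3 → L1 miss wb→B1 [-]
7: R B0 → L0 miss [-]
8: W B0 → L0 hit [D]
9: W B2 → L0 miss wb→B0 [D]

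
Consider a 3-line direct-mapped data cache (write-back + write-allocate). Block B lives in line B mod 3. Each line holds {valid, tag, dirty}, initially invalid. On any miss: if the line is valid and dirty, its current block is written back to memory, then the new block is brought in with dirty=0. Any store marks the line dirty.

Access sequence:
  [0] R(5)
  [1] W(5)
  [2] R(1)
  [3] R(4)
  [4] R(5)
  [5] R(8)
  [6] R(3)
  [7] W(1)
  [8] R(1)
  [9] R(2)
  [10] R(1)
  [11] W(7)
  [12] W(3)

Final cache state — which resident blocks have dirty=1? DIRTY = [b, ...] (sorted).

DIRTY = [3, 7]

0: R B5 -> L2 miss  d=-]
1: W B5 -> L2 hit  d=D]
2: R B1 -> L1 miss  d=-]
3: R B4 -> L1 miss  d=-]
4: R B5 -> L2 hit  d=D]
5: R B8 -> L2 miss wb->B5  d=-]
6: R B3 -> L0 miss  d=-]
7: W B1 -> L1 miss  d=D]
8: R B1 -> L1 hit  d=D]
9: R B2 -> L2 miss  d=-]
10: R B1 -> L1 hit  d=D]
11: W B7 -> L1 miss wb->B1  d=D]
12: W B3 -> L0 hit  d=D]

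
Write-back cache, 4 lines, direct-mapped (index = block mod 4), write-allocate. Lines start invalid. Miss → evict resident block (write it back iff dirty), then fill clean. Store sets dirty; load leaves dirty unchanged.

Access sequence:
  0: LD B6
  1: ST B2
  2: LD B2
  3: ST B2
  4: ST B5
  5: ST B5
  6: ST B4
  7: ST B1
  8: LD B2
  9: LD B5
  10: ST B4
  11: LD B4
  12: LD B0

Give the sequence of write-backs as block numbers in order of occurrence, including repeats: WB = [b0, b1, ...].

WB = [5, 1, 4]

0: R B6 → L2 miss [-]
1: W B2 → L2 miss [D]
2: R B2 → L2 hit [D]
3: W B2 → L2 hit [D]
4: W B5 → L1 miss [D]
5: W B5 → L1 hit [D]
6: W B4 → L0 miss [D]
7: W B1 → L1 miss wb→B5 [D]
8: R B2 → L2 hit [D]
9: R B5 → L1 miss wb→B1 [-]
10: W B4 → L0 hit [D]
11: R B4 → L0 hit [D]
12: R B0 → L0 miss wb→B4 [-]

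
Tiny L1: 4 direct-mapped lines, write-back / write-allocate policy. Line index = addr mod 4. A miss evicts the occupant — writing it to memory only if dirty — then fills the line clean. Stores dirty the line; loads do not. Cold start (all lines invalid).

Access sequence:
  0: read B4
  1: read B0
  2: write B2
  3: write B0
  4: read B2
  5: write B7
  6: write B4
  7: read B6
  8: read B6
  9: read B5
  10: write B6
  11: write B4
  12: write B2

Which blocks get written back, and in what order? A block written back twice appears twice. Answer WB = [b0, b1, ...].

0: R B4 -> L0 miss  d=-]
1: R B0 -> L0 miss  d=-]
2: W B2 -> L2 miss  d=D]
3: W B0 -> L0 hit  d=D]
4: R B2 -> L2 hit  d=D]
5: W B7 -> L3 miss  d=D]
6: W B4 -> L0 miss wb->B0  d=D]
7: R B6 -> L2 miss wb->B2  d=-]
8: R B6 -> L2 hit  d=-]
9: R B5 -> L1 miss  d=-]
10: W B6 -> L2 hit  d=D]
11: W B4 -> L0 hit  d=D]
12: W B2 -> L2 miss wb->B6  d=D]

WB = [0, 2, 6]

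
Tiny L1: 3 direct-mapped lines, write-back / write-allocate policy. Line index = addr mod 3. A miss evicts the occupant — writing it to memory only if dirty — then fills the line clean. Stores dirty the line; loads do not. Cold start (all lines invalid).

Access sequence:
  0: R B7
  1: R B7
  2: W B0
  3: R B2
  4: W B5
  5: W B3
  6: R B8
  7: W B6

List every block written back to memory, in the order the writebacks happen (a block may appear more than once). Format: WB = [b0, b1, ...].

WB = [0, 5, 3]

  0 | R B7 → L1 miss [-]
  1 | R B7 → L1 hit [-]
  2 | W B0 → L0 miss [D]
  3 | R B2 → L2 miss [-]
  4 | W B5 → L2 miss [D]
  5 | W B3 → L0 miss wb→B0 [D]
  6 | R B8 → L2 miss wb→B5 [-]
  7 | W B6 → L0 miss wb→B3 [D]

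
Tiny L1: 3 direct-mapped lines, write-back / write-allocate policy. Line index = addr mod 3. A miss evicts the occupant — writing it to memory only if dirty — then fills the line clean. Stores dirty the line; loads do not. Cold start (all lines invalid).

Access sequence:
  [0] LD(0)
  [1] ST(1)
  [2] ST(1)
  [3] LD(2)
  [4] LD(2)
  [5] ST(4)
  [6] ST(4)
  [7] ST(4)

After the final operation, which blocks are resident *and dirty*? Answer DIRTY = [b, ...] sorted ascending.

0: R B0 → L0 miss [-]
1: W B1 → L1 miss [D]
2: W B1 → L1 hit [D]
3: R B2 → L2 miss [-]
4: R B2 → L2 hit [-]
5: W B4 → L1 miss wb→B1 [D]
6: W B4 → L1 hit [D]
7: W B4 → L1 hit [D]

DIRTY = [4]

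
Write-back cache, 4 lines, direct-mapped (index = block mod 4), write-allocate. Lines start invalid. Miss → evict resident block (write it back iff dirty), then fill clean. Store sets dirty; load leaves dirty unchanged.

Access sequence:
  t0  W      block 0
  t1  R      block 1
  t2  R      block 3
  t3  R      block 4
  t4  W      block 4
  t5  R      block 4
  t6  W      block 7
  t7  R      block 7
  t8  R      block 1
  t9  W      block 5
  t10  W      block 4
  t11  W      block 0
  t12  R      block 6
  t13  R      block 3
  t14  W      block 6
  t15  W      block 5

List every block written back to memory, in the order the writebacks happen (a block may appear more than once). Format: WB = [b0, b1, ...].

  0 | W B0 → L0 miss [D]
  1 | R B1 → L1 miss [-]
  2 | R B3 → L3 miss [-]
  3 | R B4 → L0 miss wb→B0 [-]
  4 | W B4 → L0 hit [D]
  5 | R B4 → L0 hit [D]
  6 | W B7 → L3 miss [D]
  7 | R B7 → L3 hit [D]
  8 | R B1 → L1 hit [-]
  9 | W B5 → L1 miss [D]
  10 | W B4 → L0 hit [D]
  11 | W B0 → L0 miss wb→B4 [D]
  12 | R B6 → L2 miss [-]
  13 | R B3 → L3 miss wb→B7 [-]
  14 | W B6 → L2 hit [D]
  15 | W B5 → L1 hit [D]

WB = [0, 4, 7]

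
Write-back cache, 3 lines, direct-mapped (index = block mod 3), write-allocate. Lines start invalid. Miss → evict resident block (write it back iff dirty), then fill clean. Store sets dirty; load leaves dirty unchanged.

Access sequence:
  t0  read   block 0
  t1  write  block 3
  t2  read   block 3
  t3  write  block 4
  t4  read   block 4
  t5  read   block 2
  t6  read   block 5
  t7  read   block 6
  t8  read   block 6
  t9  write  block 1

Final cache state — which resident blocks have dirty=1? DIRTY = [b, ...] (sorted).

DIRTY = [1]

0: R B0 -> L0 miss  d=-]
1: W B3 -> L0 miss  d=D]
2: R B3 -> L0 hit  d=D]
3: W B4 -> L1 miss  d=D]
4: R B4 -> L1 hit  d=D]
5: R B2 -> L2 miss  d=-]
6: R B5 -> L2 miss  d=-]
7: R B6 -> L0 miss wb->B3  d=-]
8: R B6 -> L0 hit  d=-]
9: W B1 -> L1 miss wb->B4  d=D]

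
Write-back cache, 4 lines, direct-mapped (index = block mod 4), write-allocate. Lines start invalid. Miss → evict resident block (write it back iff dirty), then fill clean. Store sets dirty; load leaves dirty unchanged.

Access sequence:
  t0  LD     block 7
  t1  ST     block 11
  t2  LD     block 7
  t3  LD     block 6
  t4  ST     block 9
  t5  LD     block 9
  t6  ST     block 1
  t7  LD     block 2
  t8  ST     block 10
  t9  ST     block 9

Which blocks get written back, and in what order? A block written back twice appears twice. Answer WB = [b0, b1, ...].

WB = [11, 9, 1]

0: R B7 → L3 miss [-]
1: W B11 → L3 miss [D]
2: R B7 → L3 miss wb→B11 [-]
3: R B6 → L2 miss [-]
4: W B9 → L1 miss [D]
5: R B9 → L1 hit [D]
6: W B1 → L1 miss wb→B9 [D]
7: R B2 → L2 miss [-]
8: W B10 → L2 miss [D]
9: W B9 → L1 miss wb→B1 [D]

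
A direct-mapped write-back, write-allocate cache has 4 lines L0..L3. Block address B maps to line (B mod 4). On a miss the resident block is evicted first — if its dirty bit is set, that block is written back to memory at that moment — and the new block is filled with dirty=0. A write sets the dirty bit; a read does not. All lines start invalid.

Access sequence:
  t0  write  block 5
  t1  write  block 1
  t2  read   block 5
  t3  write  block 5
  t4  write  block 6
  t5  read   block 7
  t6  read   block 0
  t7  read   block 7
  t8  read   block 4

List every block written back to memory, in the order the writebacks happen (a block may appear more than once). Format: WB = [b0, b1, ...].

WB = [5, 1]

0: W B5 → L1 miss [D]
1: W B1 → L1 miss wb→B5 [D]
2: R B5 → L1 miss wb→B1 [-]
3: W B5 → L1 hit [D]
4: W B6 → L2 miss [D]
5: R B7 → L3 miss [-]
6: R B0 → L0 miss [-]
7: R B7 → L3 hit [-]
8: R B4 → L0 miss [-]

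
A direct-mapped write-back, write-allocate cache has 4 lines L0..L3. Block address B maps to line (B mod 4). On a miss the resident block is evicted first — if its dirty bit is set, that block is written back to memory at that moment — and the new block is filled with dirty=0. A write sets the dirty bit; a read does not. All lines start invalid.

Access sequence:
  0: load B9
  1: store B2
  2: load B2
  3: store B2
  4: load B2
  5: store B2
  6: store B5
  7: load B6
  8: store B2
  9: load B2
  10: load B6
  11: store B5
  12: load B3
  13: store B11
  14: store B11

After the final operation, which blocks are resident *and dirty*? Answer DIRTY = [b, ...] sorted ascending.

DIRTY = [5, 11]

0: R B9 -> L1 miss  d=-]
1: W B2 -> L2 miss  d=D]
2: R B2 -> L2 hit  d=D]
3: W B2 -> L2 hit  d=D]
4: R B2 -> L2 hit  d=D]
5: W B2 -> L2 hit  d=D]
6: W B5 -> L1 miss  d=D]
7: R B6 -> L2 miss wb->B2  d=-]
8: W B2 -> L2 miss  d=D]
9: R B2 -> L2 hit  d=D]
10: R B6 -> L2 miss wb->B2  d=-]
11: W B5 -> L1 hit  d=D]
12: R B3 -> L3 miss  d=-]
13: W B11 -> L3 miss  d=D]
14: W B11 -> L3 hit  d=D]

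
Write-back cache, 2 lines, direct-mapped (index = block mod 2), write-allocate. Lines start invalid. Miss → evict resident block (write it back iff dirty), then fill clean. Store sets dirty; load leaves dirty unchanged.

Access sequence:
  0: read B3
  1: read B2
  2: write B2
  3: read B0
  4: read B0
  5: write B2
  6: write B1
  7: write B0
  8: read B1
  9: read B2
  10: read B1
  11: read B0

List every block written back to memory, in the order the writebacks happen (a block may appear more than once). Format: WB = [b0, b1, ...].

0: R B3 -> L1 miss  d=-]
1: R B2 -> L0 miss  d=-]
2: W B2 -> L0 hit  d=D]
3: R B0 -> L0 miss wb->B2  d=-]
4: R B0 -> L0 hit  d=-]
5: W B2 -> L0 miss  d=D]
6: W B1 -> L1 miss  d=D]
7: W B0 -> L0 miss wb->B2  d=D]
8: R B1 -> L1 hit  d=D]
9: R B2 -> L0 miss wb->B0  d=-]
10: R B1 -> L1 hit  d=D]
11: R B0 -> L0 miss  d=-]

WB = [2, 2, 0]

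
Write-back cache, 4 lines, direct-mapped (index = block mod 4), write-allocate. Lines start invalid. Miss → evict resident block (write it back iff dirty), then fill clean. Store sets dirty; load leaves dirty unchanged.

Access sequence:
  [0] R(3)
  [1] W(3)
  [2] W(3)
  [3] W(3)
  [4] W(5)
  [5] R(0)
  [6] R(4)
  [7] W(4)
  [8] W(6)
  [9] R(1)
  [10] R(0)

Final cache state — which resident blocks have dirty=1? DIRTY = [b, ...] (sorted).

0: R B3 → L3 miss [-]
1: W B3 → L3 hit [D]
2: W B3 → L3 hit [D]
3: W B3 → L3 hit [D]
4: W B5 → L1 miss [D]
5: R B0 → L0 miss [-]
6: R B4 → L0 miss [-]
7: W B4 → L0 hit [D]
8: W B6 → L2 miss [D]
9: R B1 → L1 miss wb→B5 [-]
10: R B0 → L0 miss wb→B4 [-]

DIRTY = [3, 6]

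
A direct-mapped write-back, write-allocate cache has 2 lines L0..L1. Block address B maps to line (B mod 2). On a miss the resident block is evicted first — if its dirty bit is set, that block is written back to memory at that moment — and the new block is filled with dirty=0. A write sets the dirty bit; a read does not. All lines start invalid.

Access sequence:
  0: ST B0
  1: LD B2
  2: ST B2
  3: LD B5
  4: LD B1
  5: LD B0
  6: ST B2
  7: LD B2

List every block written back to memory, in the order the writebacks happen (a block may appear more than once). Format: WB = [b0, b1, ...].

0: W B0 → L0 miss [D]
1: R B2 → L0 miss wb→B0 [-]
2: W B2 → L0 hit [D]
3: R B5 → L1 miss [-]
4: R B1 → L1 miss [-]
5: R B0 → L0 miss wb→B2 [-]
6: W B2 → L0 miss [D]
7: R B2 → L0 hit [D]

WB = [0, 2]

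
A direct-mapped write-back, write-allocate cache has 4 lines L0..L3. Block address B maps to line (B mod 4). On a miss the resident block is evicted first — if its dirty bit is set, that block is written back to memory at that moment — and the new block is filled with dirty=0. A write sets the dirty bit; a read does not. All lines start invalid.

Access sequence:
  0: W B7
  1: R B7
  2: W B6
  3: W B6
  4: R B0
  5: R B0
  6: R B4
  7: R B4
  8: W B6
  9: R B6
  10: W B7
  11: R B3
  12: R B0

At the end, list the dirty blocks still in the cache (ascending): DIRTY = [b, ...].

0: W B7 -> L3 miss  d=D]
1: R B7 -> L3 hit  d=D]
2: W B6 -> L2 miss  d=D]
3: W B6 -> L2 hit  d=D]
4: R B0 -> L0 miss  d=-]
5: R B0 -> L0 hit  d=-]
6: R B4 -> L0 miss  d=-]
7: R B4 -> L0 hit  d=-]
8: W B6 -> L2 hit  d=D]
9: R B6 -> L2 hit  d=D]
10: W B7 -> L3 hit  d=D]
11: R B3 -> L3 miss wb->B7  d=-]
12: R B0 -> L0 miss  d=-]

DIRTY = [6]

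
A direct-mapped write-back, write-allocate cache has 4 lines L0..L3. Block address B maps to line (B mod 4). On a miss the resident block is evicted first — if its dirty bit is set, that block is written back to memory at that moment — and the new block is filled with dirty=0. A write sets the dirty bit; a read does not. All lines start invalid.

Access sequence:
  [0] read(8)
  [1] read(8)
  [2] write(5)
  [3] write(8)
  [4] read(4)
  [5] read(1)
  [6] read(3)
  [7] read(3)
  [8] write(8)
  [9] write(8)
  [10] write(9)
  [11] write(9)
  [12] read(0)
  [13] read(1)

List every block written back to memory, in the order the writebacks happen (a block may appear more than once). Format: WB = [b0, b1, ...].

0: R B8 -> L0 miss  d=-]
1: R B8 -> L0 hit  d=-]
2: W B5 -> L1 miss  d=D]
3: W B8 -> L0 hit  d=D]
4: R B4 -> L0 miss wb->B8  d=-]
5: R B1 -> L1 miss wb->B5  d=-]
6: R B3 -> L3 miss  d=-]
7: R B3 -> L3 hit  d=-]
8: W B8 -> L0 miss  d=D]
9: W B8 -> L0 hit  d=D]
10: W B9 -> L1 miss  d=D]
11: W B9 -> L1 hit  d=D]
12: R B0 -> L0 miss wb->B8  d=-]
13: R B1 -> L1 miss wb->B9  d=-]

WB = [8, 5, 8, 9]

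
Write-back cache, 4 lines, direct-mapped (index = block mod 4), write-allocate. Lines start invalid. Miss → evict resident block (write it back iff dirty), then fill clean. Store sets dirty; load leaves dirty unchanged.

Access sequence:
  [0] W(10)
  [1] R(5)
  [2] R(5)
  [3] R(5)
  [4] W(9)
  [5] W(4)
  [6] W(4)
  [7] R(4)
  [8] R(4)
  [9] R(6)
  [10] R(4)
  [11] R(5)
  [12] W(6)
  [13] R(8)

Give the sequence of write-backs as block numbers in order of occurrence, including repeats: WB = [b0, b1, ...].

WB = [10, 9, 4]

0: W B10 → L2 miss [D]
1: R B5 → L1 miss [-]
2: R B5 → L1 hit [-]
3: R B5 → L1 hit [-]
4: W B9 → L1 miss [D]
5: W B4 → L0 miss [D]
6: W B4 → L0 hit [D]
7: R B4 → L0 hit [D]
8: R B4 → L0 hit [D]
9: R B6 → L2 miss wb→B10 [-]
10: R B4 → L0 hit [D]
11: R B5 → L1 miss wb→B9 [-]
12: W B6 → L2 hit [D]
13: R B8 → L0 miss wb→B4 [-]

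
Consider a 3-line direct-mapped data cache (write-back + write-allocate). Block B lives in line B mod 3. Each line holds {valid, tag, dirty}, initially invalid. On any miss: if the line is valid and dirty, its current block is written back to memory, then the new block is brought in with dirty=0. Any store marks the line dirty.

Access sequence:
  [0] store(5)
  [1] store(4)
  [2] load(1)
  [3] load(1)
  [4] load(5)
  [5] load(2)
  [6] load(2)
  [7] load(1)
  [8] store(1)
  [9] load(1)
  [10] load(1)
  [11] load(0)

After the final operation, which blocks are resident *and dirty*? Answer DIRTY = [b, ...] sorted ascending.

0: W B5 → L2 miss [D]
1: W B4 → L1 miss [D]
2: R B1 → L1 miss wb→B4 [-]
3: R B1 → L1 hit [-]
4: R B5 → L2 hit [D]
5: R B2 → L2 miss wb→B5 [-]
6: R B2 → L2 hit [-]
7: R B1 → L1 hit [-]
8: W B1 → L1 hit [D]
9: R B1 → L1 hit [D]
10: R B1 → L1 hit [D]
11: R B0 → L0 miss [-]

DIRTY = [1]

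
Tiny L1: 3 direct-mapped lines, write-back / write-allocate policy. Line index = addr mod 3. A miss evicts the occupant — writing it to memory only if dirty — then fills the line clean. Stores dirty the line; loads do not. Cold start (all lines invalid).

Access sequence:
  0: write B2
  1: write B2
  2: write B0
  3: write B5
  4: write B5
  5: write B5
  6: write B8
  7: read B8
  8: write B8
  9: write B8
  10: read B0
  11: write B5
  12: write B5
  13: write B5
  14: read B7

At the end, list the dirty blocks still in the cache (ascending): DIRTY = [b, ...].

DIRTY = [0, 5]

0: W B2 -> L2 miss  d=D]
1: W B2 -> L2 hit  d=D]
2: W B0 -> L0 miss  d=D]
3: W B5 -> L2 miss wb->B2  d=D]
4: W B5 -> L2 hit  d=D]
5: W B5 -> L2 hit  d=D]
6: W B8 -> L2 miss wb->B5  d=D]
7: R B8 -> L2 hit  d=D]
8: W B8 -> L2 hit  d=D]
9: W B8 -> L2 hit  d=D]
10: R B0 -> L0 hit  d=D]
11: W B5 -> L2 miss wb->B8  d=D]
12: W B5 -> L2 hit  d=D]
13: W B5 -> L2 hit  d=D]
14: R B7 -> L1 miss  d=-]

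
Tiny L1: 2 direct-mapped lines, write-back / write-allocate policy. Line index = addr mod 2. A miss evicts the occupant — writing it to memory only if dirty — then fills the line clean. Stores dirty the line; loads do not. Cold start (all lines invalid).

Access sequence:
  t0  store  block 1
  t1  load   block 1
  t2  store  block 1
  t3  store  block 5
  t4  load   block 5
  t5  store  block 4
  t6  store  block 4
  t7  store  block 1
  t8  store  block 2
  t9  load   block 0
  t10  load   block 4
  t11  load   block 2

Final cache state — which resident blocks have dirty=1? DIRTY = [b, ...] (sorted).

DIRTY = [1]

  0 | W B1 → L1 miss [D]
  1 | R B1 → L1 hit [D]
  2 | W B1 → L1 hit [D]
  3 | W B5 → L1 miss wb→B1 [D]
  4 | R B5 → L1 hit [D]
  5 | W B4 → L0 miss [D]
  6 | W B4 → L0 hit [D]
  7 | W B1 → L1 miss wb→B5 [D]
  8 | W B2 → L0 miss wb→B4 [D]
  9 | R B0 → L0 miss wb→B2 [-]
  10 | R B4 → L0 miss [-]
  11 | R B2 → L0 miss [-]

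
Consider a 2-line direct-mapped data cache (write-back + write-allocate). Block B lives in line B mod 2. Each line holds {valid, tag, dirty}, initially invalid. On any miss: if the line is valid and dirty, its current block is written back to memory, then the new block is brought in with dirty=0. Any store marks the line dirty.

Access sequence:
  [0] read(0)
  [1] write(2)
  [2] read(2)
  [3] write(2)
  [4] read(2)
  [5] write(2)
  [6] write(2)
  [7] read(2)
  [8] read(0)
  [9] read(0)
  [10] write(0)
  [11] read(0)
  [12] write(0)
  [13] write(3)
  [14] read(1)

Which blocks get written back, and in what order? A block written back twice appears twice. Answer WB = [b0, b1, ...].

WB = [2, 3]

0: R B0 -> L0 miss  d=-]
1: W B2 -> L0 miss  d=D]
2: R B2 -> L0 hit  d=D]
3: W B2 -> L0 hit  d=D]
4: R B2 -> L0 hit  d=D]
5: W B2 -> L0 hit  d=D]
6: W B2 -> L0 hit  d=D]
7: R B2 -> L0 hit  d=D]
8: R B0 -> L0 miss wb->B2  d=-]
9: R B0 -> L0 hit  d=-]
10: W B0 -> L0 hit  d=D]
11: R B0 -> L0 hit  d=D]
12: W B0 -> L0 hit  d=D]
13: W B3 -> L1 miss  d=D]
14: R B1 -> L1 miss wb->B3  d=-]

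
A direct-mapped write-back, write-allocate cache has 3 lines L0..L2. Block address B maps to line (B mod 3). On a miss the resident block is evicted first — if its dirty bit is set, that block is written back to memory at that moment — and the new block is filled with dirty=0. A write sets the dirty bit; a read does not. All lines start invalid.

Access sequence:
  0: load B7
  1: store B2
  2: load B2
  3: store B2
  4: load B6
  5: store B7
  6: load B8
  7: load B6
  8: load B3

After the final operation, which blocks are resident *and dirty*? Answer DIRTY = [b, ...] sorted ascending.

0: R B7 -> L1 miss  d=-]
1: W B2 -> L2 miss  d=D]
2: R B2 -> L2 hit  d=D]
3: W B2 -> L2 hit  d=D]
4: R B6 -> L0 miss  d=-]
5: W B7 -> L1 hit  d=D]
6: R B8 -> L2 miss wb->B2  d=-]
7: R B6 -> L0 hit  d=-]
8: R B3 -> L0 miss  d=-]

DIRTY = [7]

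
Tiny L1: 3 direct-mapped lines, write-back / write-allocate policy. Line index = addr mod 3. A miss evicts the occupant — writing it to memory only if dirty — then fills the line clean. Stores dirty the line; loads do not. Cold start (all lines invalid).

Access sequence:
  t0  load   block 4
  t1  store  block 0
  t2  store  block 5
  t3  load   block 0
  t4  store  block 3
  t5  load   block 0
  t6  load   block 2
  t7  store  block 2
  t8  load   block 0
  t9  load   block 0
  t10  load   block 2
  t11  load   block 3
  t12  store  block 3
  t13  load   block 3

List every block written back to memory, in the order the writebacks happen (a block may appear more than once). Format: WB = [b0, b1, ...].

WB = [0, 3, 5]

0: R B4 -> L1 miss  d=-]
1: W B0 -> L0 miss  d=D]
2: W B5 -> L2 miss  d=D]
3: R B0 -> L0 hit  d=D]
4: W B3 -> L0 miss wb->B0  d=D]
5: R B0 -> L0 miss wb->B3  d=-]
6: R B2 -> L2 miss wb->B5  d=-]
7: W B2 -> L2 hit  d=D]
8: R B0 -> L0 hit  d=-]
9: R B0 -> L0 hit  d=-]
10: R B2 -> L2 hit  d=D]
11: R B3 -> L0 miss  d=-]
12: W B3 -> L0 hit  d=D]
13: R B3 -> L0 hit  d=D]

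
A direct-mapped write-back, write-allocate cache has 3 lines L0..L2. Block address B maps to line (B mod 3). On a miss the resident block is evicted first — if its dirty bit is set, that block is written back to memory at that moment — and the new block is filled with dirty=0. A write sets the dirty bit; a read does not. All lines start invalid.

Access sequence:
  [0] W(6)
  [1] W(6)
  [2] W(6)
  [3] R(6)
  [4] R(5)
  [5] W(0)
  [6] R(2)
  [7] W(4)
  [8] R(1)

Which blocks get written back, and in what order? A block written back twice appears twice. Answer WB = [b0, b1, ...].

WB = [6, 4]

  0 | W B6 → L0 miss [D]
  1 | W B6 → L0 hit [D]
  2 | W B6 → L0 hit [D]
  3 | R B6 → L0 hit [D]
  4 | R B5 → L2 miss [-]
  5 | W B0 → L0 miss wb→B6 [D]
  6 | R B2 → L2 miss [-]
  7 | W B4 → L1 miss [D]
  8 | R B1 → L1 miss wb→B4 [-]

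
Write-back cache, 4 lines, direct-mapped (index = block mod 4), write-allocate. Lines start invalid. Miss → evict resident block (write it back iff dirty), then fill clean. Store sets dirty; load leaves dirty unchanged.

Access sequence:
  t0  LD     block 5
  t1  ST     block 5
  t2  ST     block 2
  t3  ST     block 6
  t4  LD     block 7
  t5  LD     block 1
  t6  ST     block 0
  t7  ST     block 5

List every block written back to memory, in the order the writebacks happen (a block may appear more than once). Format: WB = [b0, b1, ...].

0: R B5 → L1 miss [-]
1: W B5 → L1 hit [D]
2: W B2 → L2 miss [D]
3: W B6 → L2 miss wb→B2 [D]
4: R B7 → L3 miss [-]
5: R B1 → L1 miss wb→B5 [-]
6: W B0 → L0 miss [D]
7: W B5 → L1 miss [D]

WB = [2, 5]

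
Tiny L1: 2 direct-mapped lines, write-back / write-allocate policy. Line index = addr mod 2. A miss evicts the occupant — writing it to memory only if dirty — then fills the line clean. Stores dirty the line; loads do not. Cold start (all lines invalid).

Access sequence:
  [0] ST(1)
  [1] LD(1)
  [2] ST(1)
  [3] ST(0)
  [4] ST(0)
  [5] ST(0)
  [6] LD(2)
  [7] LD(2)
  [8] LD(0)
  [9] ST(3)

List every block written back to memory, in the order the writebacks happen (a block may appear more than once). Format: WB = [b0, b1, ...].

WB = [0, 1]

0: W B1 -> L1 miss  d=D]
1: R B1 -> L1 hit  d=D]
2: W B1 -> L1 hit  d=D]
3: W B0 -> L0 miss  d=D]
4: W B0 -> L0 hit  d=D]
5: W B0 -> L0 hit  d=D]
6: R B2 -> L0 miss wb->B0  d=-]
7: R B2 -> L0 hit  d=-]
8: R B0 -> L0 miss  d=-]
9: W B3 -> L1 miss wb->B1  d=D]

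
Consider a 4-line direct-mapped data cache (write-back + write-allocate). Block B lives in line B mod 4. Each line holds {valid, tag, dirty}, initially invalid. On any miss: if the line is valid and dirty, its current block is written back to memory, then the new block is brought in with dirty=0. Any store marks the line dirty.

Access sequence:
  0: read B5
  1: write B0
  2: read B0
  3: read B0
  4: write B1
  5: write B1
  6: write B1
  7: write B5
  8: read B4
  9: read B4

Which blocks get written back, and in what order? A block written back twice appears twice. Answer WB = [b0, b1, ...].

WB = [1, 0]

0: R B5 → L1 miss [-]
1: W B0 → L0 miss [D]
2: R B0 → L0 hit [D]
3: R B0 → L0 hit [D]
4: W B1 → L1 miss [D]
5: W B1 → L1 hit [D]
6: W B1 → L1 hit [D]
7: W B5 → L1 miss wb→B1 [D]
8: R B4 → L0 miss wb→B0 [-]
9: R B4 → L0 hit [-]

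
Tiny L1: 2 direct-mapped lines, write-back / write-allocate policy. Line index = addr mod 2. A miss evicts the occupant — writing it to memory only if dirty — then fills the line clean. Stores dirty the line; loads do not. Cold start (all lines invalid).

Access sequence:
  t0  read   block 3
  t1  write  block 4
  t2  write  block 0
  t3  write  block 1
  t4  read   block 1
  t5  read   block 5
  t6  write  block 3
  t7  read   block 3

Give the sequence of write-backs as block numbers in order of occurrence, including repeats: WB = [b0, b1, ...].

WB = [4, 1]

0: R B3 → L1 miss [-]
1: W B4 → L0 miss [D]
2: W B0 → L0 miss wb→B4 [D]
3: W B1 → L1 miss [D]
4: R B1 → L1 hit [D]
5: R B5 → L1 miss wb→B1 [-]
6: W B3 → L1 miss [D]
7: R B3 → L1 hit [D]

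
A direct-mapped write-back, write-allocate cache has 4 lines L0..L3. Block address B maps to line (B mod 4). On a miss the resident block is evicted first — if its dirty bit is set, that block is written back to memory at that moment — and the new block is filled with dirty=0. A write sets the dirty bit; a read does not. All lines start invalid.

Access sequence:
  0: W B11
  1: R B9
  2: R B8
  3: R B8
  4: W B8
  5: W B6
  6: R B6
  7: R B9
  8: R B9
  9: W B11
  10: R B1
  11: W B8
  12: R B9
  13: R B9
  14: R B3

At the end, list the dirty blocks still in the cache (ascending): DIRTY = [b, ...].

0: W B11 → L3 miss [D]
1: R B9 → L1 miss [-]
2: R B8 → L0 miss [-]
3: R B8 → L0 hit [-]
4: W B8 → L0 hit [D]
5: W B6 → L2 miss [D]
6: R B6 → L2 hit [D]
7: R B9 → L1 hit [-]
8: R B9 → L1 hit [-]
9: W B11 → L3 hit [D]
10: R B1 → L1 miss [-]
11: W B8 → L0 hit [D]
12: R B9 → L1 miss [-]
13: R B9 → L1 hit [-]
14: R B3 → L3 miss wb→B11 [-]

DIRTY = [6, 8]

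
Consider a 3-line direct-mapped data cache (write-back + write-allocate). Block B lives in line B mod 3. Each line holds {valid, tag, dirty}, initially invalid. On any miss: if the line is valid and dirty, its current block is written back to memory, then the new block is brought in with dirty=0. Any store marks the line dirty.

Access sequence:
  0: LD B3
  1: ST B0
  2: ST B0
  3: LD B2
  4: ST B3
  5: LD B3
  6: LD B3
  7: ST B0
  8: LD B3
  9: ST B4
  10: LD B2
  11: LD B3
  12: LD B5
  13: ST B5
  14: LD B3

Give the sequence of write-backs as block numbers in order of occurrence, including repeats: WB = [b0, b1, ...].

0: R B3 -> L0 miss  d=-]
1: W B0 -> L0 miss  d=D]
2: W B0 -> L0 hit  d=D]
3: R B2 -> L2 miss  d=-]
4: W B3 -> L0 miss wb->B0  d=D]
5: R B3 -> L0 hit  d=D]
6: R B3 -> L0 hit  d=D]
7: W B0 -> L0 miss wb->B3  d=D]
8: R B3 -> L0 miss wb->B0  d=-]
9: W B4 -> L1 miss  d=D]
10: R B2 -> L2 hit  d=-]
11: R B3 -> L0 hit  d=-]
12: R B5 -> L2 miss  d=-]
13: W B5 -> L2 hit  d=D]
14: R B3 -> L0 hit  d=-]

WB = [0, 3, 0]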